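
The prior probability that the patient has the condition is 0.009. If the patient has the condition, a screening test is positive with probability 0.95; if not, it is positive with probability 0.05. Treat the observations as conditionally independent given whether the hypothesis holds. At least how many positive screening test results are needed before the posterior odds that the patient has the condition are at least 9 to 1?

Prior odds = 0.009/0.991 = 9/991.
Likelihood ratio of a positive = 0.95/0.05 = 19.
Target odds = 9.
Require 19ⁿ ≥ 9 ÷ (9/991) = 991.
19² = 361 falls short of 991 but 19³ = 6859 reaches it, so n = 3.

3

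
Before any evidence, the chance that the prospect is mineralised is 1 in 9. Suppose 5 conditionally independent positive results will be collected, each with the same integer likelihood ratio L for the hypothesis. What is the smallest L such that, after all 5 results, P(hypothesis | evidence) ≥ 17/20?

Prior odds = (1/9)/(8/9) = 0.125.
Target odds = 0.85/0.15 = 17/3.
Need L⁵ ≥ 17/3 ÷ 0.125 = 136/3.
2⁵ = 32 < 136/3 ≤ 243 = 3⁵, so L = 3.

3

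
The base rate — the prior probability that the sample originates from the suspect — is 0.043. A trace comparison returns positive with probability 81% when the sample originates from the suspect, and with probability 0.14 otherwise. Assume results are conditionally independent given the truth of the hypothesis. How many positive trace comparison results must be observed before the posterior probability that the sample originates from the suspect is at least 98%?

4

Prior odds = 0.043/0.957 = 43/957.
Likelihood ratio of a positive result = 0.81/0.14 = 81/14.
Target odds: 0.98 ÷ 0.02 = 49.
Require (81/14)ⁿ ≥ 49 ÷ (43/957) = 46893/43.
(81/14)³ = 531441/2744 falls short of 46893/43 but (81/14)⁴ = 43046721/38416 reaches it, so n = 4.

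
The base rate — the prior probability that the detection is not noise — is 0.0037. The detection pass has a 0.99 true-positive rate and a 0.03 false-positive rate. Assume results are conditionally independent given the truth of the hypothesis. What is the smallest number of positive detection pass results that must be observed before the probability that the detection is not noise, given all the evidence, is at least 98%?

Prior odds: 0.0037 ÷ 0.9963 = 37/9963.
Likelihood ratio of a positive result = 0.99/0.03 = 33.
Target odds: 0.98 ÷ 0.02 = 49.
Require 33ⁿ ≥ 49 ÷ (37/9963) = 488187/37.
33² = 1089 falls short of 488187/37 but 33³ = 35937 reaches it, so n = 3.

3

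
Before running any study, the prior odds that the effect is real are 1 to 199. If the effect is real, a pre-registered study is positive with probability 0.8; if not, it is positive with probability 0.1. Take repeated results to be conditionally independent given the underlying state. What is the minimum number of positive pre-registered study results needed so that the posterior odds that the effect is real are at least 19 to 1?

4

Prior odds = 1/199.
Likelihood ratio of a positive = 0.8/0.1 = 8.
Target odds = 19.
Require 8ⁿ ≥ 19 ÷ (1/199) = 3781.
8³ = 512 falls short of 3781 but 8⁴ = 4096 reaches it, so n = 4.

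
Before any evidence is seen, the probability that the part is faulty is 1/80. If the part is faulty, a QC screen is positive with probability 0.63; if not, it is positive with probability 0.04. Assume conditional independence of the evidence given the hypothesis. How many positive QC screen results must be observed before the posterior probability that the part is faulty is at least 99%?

Prior odds: 0.0125 ÷ 0.9875 = 1/79.
Likelihood ratio of a positive = 0.63/0.04 = 15.75.
Target posterior odds = 0.99/0.01 = 99.
Require 15.75ⁿ ≥ 99 ÷ (1/79) = 7821.
15.75³ = 3906.984375 falls short of 7821 but 15.75⁴ = 15752961/256 reaches it, so n = 4.

4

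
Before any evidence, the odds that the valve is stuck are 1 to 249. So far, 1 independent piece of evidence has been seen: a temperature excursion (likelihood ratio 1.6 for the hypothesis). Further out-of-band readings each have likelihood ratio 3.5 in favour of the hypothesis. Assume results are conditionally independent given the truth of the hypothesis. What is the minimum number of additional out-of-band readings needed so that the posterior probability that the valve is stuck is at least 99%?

8

Prior odds = 1/249.
Bayes factor of the evidence already in hand = 1.6.
Odds after that evidence = (1/249) × 1.6 = 8/1245.
Target odds = 0.99/0.01 = 99.
Need 3.5ⁿ ≥ 99 ÷ (8/1245) = 15406.875.
3.5⁷ = 823543/128 falls short of 15406.875 but 3.5⁸ = 5764801/256 reaches it, so n = 8.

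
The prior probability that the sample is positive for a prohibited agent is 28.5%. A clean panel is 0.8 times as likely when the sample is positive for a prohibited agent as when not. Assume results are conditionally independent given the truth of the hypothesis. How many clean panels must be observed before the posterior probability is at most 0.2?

Prior odds = 0.285/0.715 = 57/143.
Likelihood ratio per clean panel = 0.8.
Target posterior odds = 0.2/0.8 = 0.25.
Need (57/143) × 0.8ⁿ ≤ 0.25, i.e. 0.8ⁿ ≤ 143/228.
0.8² = 0.64 is still above 143/228 but 0.8³ = 0.512 is at or below it, so n = 3.

3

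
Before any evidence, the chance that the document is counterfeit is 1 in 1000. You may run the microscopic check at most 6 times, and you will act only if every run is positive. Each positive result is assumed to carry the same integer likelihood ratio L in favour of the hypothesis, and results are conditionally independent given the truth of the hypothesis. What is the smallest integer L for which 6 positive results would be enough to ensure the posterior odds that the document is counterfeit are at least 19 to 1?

Prior odds = 0.001/0.999 = 1/999.
Target odds = 19.
Need L⁶ ≥ 19 ÷ (1/999) = 18981.
5⁶ = 15625 < 18981 ≤ 46656 = 6⁶, so L = 6.

6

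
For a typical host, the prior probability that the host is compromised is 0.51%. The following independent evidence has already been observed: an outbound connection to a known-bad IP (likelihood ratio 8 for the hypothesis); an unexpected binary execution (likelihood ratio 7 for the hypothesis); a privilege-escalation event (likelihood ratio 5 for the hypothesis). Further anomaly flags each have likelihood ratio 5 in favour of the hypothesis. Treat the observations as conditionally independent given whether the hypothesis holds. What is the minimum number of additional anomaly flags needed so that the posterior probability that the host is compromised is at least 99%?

Prior odds = 0.0051/0.9949 = 51/9949.
Combined Bayes factor of the evidence already in hand = 8 × 7 × 5 = 280.
Odds after that evidence = (51/9949) × 280 = 14280/9949.
Target odds = 0.99/0.01 = 99.
Need 5ⁿ ≥ 99 ÷ (14280/9949) = 328317/4760.
5² = 25 falls short of 328317/4760 but 5³ = 125 reaches it, so n = 3.

3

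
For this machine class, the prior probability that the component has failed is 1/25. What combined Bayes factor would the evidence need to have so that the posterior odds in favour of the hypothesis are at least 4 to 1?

96

Prior odds = 0.04/0.96 = 1/24.
Target odds = 4.
Required Bayes factor = 4 ÷ (1/24) = 96.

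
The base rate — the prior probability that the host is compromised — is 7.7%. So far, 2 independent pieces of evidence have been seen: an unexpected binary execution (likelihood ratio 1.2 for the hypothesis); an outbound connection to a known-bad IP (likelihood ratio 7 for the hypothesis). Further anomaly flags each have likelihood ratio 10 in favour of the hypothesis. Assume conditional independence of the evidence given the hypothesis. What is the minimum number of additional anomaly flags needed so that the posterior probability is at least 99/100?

3

Prior odds = 0.077/0.923 = 77/923.
Combined Bayes factor of the evidence already in hand = 1.2 × 7 = 8.4.
Odds after that evidence = (77/923) × 8.4 = 3234/4615.
Target odds = 0.99/0.01 = 99.
Need 10ⁿ ≥ 99 ÷ (3234/4615) = 13845/98.
10² = 100 falls short of 13845/98 but 10³ = 1000 reaches it, so n = 3.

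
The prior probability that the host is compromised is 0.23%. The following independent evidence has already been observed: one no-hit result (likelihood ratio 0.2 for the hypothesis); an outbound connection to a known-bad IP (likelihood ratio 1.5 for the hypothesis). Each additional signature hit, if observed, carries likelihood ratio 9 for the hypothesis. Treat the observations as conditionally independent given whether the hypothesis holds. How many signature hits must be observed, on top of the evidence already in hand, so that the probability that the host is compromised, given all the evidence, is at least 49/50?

6

Prior odds = 0.0023/0.9977 = 23/9977.
Combined Bayes factor of the evidence already in hand = 0.2 × 1.5 = 0.3.
Odds after that evidence = (23/9977) × 0.3 = 69/99770.
Target odds = 0.98/0.02 = 49.
Need 9ⁿ ≥ 49 ÷ (69/99770) = 4888730/69.
9⁵ = 59049 falls short of 4888730/69 but 9⁶ = 531441 reaches it, so n = 6.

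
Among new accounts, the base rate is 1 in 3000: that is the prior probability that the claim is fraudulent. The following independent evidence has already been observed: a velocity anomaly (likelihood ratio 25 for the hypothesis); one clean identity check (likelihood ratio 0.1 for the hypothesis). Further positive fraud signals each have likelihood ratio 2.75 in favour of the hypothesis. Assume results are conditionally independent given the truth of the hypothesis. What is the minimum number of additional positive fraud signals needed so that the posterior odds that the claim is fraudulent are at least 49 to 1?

11

Prior odds = (1/3000)/(2999/3000) = 1/2999.
Combined Bayes factor of the evidence already in hand = 25 × 0.1 = 2.5.
Odds after that evidence = (1/2999) × 2.5 = 5/5998.
Target odds = 49.
Need 2.75ⁿ ≥ 49 ÷ (5/5998) = 58780.4.
2.75¹⁰ ≈24735.9 falls short of 58780.4 but 2.75¹¹ ≈68023.6 reaches it, so n = 11.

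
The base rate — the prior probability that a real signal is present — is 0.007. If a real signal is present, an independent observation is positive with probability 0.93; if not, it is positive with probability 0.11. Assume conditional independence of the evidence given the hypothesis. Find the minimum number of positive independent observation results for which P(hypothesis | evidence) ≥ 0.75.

Prior odds: 0.007 ÷ 0.993 = 7/993.
Likelihood ratio of a positive = 0.93/0.11 = 93/11.
Target posterior odds = 0.75/0.25 = 3.
Need (7/993) × (93/11)ⁿ ≥ 3, i.e. (93/11)ⁿ ≥ 2979/7.
(93/11)² = 8649/121 falls short of 2979/7 but (93/11)³ = 804357/1331 reaches it, so n = 3.

3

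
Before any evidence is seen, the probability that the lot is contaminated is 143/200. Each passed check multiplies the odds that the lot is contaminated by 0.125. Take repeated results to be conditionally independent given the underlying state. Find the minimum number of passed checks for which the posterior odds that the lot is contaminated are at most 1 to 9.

2

Prior odds = 0.715/0.285 = 143/57.
Likelihood ratio per passed check = 0.125.
Target odds = 1/9.
Require 0.125ⁿ ≤ 1/9 ÷ (143/57) = 19/429.
0.125¹ = 0.125 is still above 19/429 but 0.125² = 0.015625 is at or below it, so n = 2.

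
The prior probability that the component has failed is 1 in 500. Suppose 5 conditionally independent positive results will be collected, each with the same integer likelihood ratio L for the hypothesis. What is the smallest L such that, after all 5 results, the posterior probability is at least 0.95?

7

Prior odds = 0.002/0.998 = 1/499.
Target odds = 0.95/0.05 = 19.
Need L⁵ ≥ 19 ÷ (1/499) = 9481.
6⁵ = 7776 < 9481 ≤ 16807 = 7⁵, so L = 7.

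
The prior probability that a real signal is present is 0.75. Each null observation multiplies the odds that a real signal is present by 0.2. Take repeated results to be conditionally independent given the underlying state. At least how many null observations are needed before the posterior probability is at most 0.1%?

5

Prior odds = 0.75/0.25 = 3.
Likelihood ratio per null observation = 0.2.
Target posterior odds = 0.001/0.999 = 1/999.
Require 0.2ⁿ ≤ 1/999 ÷ 3 = 1/2997.
0.2⁴ = 0.0016 is still above 1/2997 but 0.2⁵ = 0.00032 is at or below it, so n = 5.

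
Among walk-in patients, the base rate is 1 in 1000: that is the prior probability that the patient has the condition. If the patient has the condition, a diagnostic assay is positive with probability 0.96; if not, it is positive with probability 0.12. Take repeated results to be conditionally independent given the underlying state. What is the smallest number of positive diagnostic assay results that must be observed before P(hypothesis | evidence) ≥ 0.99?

6

Prior odds: 0.001 ÷ 0.999 = 1/999.
Likelihood ratio of a positive = 0.96/0.12 = 8.
Target odds: 0.99 ÷ 0.01 = 99.
Need (1/999) × 8ⁿ ≥ 99, i.e. 8ⁿ ≥ 98901.
8⁵ = 32768 falls short of 98901 but 8⁶ = 262144 reaches it, so n = 6.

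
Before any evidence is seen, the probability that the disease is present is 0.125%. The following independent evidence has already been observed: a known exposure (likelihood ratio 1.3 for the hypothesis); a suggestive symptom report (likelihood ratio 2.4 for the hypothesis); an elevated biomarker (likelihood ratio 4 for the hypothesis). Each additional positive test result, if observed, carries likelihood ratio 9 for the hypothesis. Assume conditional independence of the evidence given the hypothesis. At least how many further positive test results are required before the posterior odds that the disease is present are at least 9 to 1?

Prior odds = 0.00125/0.99875 = 1/799.
Combined Bayes factor of the evidence already in hand = 1.3 × 2.4 × 4 = 12.48.
Odds after that evidence = (1/799) × 12.48 = 312/19975.
Target odds = 9.
Need 9ⁿ ≥ 9 ÷ (312/19975) = 59925/104.
9² = 81 falls short of 59925/104 but 9³ = 729 reaches it, so n = 3.

3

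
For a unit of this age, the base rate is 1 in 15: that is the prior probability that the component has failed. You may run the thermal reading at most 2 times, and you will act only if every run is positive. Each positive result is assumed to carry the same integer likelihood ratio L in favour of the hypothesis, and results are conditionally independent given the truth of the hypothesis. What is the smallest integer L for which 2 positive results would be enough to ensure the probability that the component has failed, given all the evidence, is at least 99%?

38

Prior odds = (1/15)/(14/15) = 1/14.
Target odds = 0.99/0.01 = 99.
Need L² ≥ 99 ÷ (1/14) = 1386.
37² = 1369 < 1386 ≤ 1444 = 38², so L = 38.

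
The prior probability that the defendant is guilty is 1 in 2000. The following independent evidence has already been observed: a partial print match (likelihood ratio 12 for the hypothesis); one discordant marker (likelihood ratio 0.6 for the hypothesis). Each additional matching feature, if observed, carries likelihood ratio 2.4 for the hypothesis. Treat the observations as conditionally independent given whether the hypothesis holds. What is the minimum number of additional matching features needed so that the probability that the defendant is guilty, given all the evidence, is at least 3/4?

Prior odds = 0.0005/0.9995 = 1/1999.
Combined Bayes factor of the evidence already in hand = 12 × 0.6 = 7.2.
Odds after that evidence = (1/1999) × 7.2 = 36/9995.
Target odds = 0.75/0.25 = 3.
Need 2.4ⁿ ≥ 3 ÷ (36/9995) = 9995/12.
2.4⁷ = 35831808/78125 falls short of 9995/12 but 2.4⁸ = 429981696/390625 reaches it, so n = 8.

8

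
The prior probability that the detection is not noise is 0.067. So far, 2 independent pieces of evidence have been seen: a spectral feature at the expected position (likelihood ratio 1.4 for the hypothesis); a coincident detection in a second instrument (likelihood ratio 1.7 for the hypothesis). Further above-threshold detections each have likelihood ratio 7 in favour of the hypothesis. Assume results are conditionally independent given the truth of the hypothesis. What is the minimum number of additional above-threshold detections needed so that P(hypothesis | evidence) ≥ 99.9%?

Prior odds = 0.067/0.933 = 67/933.
Combined Bayes factor of the evidence already in hand = 1.4 × 1.7 = 2.38.
Odds after that evidence = (67/933) × 2.38 = 7973/46650.
Target odds = 0.999/0.001 = 999.
Need 7ⁿ ≥ 999 ÷ (7973/46650) = 46603350/7973.
7⁴ = 2401 falls short of 46603350/7973 but 7⁵ = 16807 reaches it, so n = 5.

5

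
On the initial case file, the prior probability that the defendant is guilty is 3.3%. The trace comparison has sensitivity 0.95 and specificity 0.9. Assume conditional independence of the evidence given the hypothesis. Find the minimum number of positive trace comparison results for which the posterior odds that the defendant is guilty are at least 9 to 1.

3

Prior odds: 0.033 ÷ 0.967 = 33/967.
False-positive rate = 1 − 0.9 = 0.1; likelihood ratio of a positive = 0.95/0.1 = 9.5.
Target odds = 9.
Require 9.5ⁿ ≥ 9 ÷ (33/967) = 2901/11.
9.5² = 90.25 falls short of 2901/11 but 9.5³ = 857.375 reaches it, so n = 3.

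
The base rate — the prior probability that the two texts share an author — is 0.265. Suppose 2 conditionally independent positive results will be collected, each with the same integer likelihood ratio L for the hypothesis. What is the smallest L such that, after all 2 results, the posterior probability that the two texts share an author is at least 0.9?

Prior odds = 0.265/0.735 = 53/147.
Target odds = 0.9/0.1 = 9.
Need L² ≥ 9 ÷ (53/147) = 1323/53.
4² = 16 < 1323/53 ≤ 25 = 5², so L = 5.

5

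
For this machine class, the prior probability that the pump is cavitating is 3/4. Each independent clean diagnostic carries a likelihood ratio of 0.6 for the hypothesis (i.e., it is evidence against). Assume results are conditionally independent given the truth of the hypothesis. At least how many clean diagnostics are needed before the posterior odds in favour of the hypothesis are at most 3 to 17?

Prior odds = 0.75/0.25 = 3.
Likelihood ratio per clean diagnostic = 0.6.
Target odds = 3/17.
Require 0.6ⁿ ≤ 3/17 ÷ 3 = 1/17.
0.6⁵ = 0.07776 is still above 1/17 but 0.6⁶ = 729/15625 is at or below it, so n = 6.

6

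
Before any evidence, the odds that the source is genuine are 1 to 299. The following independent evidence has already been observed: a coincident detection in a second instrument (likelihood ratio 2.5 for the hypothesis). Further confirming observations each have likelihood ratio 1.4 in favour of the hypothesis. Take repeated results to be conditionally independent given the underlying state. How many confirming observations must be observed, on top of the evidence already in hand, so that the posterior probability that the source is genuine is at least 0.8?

Prior odds = 1/299.
Bayes factor of the evidence already in hand = 2.5.
Odds after that evidence = (1/299) × 2.5 = 5/598.
Target odds = 0.8/0.2 = 4.
Need 1.4ⁿ ≥ 4 ÷ (5/598) = 478.4.
1.4¹⁸ ≈426.879 falls short of 478.4 but 1.4¹⁹ ≈597.63 reaches it, so n = 19.

19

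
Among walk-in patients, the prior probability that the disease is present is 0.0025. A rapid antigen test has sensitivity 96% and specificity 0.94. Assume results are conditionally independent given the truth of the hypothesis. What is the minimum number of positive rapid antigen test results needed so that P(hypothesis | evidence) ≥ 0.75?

Prior odds = 0.0025/0.9975 = 1/399.
False-positive rate = 1 − 0.94 = 0.06; likelihood ratio of a positive = 0.96/0.06 = 16.
Target odds: 0.75 ÷ 0.25 = 3.
Require 16ⁿ ≥ 3 ÷ (1/399) = 1197.
16² = 256 falls short of 1197 but 16³ = 4096 reaches it, so n = 3.

3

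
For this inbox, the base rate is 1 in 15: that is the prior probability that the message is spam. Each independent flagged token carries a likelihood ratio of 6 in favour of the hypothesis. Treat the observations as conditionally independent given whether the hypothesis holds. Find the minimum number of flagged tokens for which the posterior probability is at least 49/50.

Prior odds = (1/15)/(14/15) = 1/14.
Likelihood ratio per flagged token = 6.
Target odds: 0.98 ÷ 0.02 = 49.
Need (1/14) × 6ⁿ ≥ 49, i.e. 6ⁿ ≥ 686.
6³ = 216 falls short of 686 but 6⁴ = 1296 reaches it, so n = 4.

4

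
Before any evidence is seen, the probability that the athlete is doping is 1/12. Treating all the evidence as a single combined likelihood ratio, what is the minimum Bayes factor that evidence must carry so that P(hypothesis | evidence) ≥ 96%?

Prior odds = (1/12)/(11/12) = 1/11.
Target odds = 0.96/0.04 = 24.
Required Bayes factor = 24 ÷ (1/11) = 264.

264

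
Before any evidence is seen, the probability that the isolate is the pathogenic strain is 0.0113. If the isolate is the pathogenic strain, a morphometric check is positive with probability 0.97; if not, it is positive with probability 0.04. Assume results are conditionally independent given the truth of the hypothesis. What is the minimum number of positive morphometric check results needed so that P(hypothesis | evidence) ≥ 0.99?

3

Prior odds = 0.0113/0.9887 = 113/9887.
Likelihood ratio of a positive = 0.97/0.04 = 24.25.
Target odds: 0.99 ÷ 0.01 = 99.
Need (113/9887) × 24.25ⁿ ≥ 99, i.e. 24.25ⁿ ≥ 978813/113.
24.25² = 588.0625 falls short of 978813/113 but 24.25³ = 912673/64 reaches it, so n = 3.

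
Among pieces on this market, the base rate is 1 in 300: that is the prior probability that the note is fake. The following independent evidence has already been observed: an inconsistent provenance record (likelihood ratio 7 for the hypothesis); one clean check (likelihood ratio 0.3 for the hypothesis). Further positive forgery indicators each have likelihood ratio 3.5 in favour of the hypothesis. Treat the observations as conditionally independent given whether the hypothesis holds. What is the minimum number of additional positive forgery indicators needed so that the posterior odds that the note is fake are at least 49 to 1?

8

Prior odds = (1/300)/(299/300) = 1/299.
Combined Bayes factor of the evidence already in hand = 7 × 0.3 = 2.1.
Odds after that evidence = (1/299) × 2.1 = 21/2990.
Target odds = 49.
Need 3.5ⁿ ≥ 49 ÷ (21/2990) = 20930/3.
3.5⁷ = 823543/128 falls short of 20930/3 but 3.5⁸ = 5764801/256 reaches it, so n = 8.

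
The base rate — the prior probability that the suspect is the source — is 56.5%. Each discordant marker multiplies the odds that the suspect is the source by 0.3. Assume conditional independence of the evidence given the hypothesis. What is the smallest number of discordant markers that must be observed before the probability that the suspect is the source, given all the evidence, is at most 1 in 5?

Prior odds = 0.565/0.435 = 113/87.
Likelihood ratio per discordant marker = 0.3.
Target odds: 0.2 ÷ 0.8 = 0.25.
Need (113/87) × 0.3ⁿ ≤ 0.25, i.e. 0.3ⁿ ≤ 87/452.
0.3¹ = 0.3 is still above 87/452 but 0.3² = 0.09 is at or below it, so n = 2.

2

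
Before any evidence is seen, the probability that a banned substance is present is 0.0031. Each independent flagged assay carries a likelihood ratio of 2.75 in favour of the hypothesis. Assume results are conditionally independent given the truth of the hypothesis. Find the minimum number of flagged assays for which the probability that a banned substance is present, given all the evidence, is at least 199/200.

11

Prior odds: 0.0031 ÷ 0.9969 = 31/9969.
Likelihood ratio per flagged assay = 2.75.
Target posterior odds = 0.995/0.005 = 199.
Need (31/9969) × 2.75ⁿ ≥ 199, i.e. 2.75ⁿ ≥ 1983831/31.
2.75¹⁰ ≈24735.9 falls short of 1983831/31 but 2.75¹¹ ≈68023.6 reaches it, so n = 11.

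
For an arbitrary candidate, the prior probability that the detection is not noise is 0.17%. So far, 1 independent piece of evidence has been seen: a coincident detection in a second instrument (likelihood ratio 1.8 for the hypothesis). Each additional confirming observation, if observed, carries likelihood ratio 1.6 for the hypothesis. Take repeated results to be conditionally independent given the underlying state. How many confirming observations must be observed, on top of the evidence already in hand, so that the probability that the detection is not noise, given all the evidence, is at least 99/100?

23

Prior odds = 0.0017/0.9983 = 17/9983.
Bayes factor of the evidence already in hand = 1.8.
Odds after that evidence = (17/9983) × 1.8 = 153/49915.
Target odds = 0.99/0.01 = 99.
Need 1.6ⁿ ≥ 99 ÷ (153/49915) = 549065/17.
1.6²² ≈30948.5 falls short of 549065/17 but 1.6²³ ≈49517.6 reaches it, so n = 23.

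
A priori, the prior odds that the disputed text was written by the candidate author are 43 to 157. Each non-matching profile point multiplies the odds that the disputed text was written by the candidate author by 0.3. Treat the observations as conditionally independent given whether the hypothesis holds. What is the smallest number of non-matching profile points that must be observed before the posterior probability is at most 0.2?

1

Prior odds = 43/157.
Likelihood ratio per non-matching profile point = 0.3.
Target posterior odds = 0.2/0.8 = 0.25.
Need (43/157) × 0.3ⁿ ≤ 0.25, i.e. 0.3ⁿ ≤ 157/172.
0.3¹ = 0.3, which is already at or below the required 157/172; so n = 1.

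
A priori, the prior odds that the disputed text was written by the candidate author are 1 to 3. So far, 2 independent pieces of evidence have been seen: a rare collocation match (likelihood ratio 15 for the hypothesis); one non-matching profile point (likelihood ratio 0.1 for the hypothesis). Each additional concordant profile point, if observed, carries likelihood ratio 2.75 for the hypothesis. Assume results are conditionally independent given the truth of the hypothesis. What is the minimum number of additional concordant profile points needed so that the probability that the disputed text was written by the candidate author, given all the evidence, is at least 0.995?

Prior odds = 1/3.
Combined Bayes factor of the evidence already in hand = 15 × 0.1 = 1.5.
Odds after that evidence = (1/3) × 1.5 = 0.5.
Target odds = 0.995/0.005 = 199.
Need 2.75ⁿ ≥ 199 ÷ 0.5 = 398.
2.75⁵ = 161051/1024 falls short of 398 but 2.75⁶ = 1771561/4096 reaches it, so n = 6.

6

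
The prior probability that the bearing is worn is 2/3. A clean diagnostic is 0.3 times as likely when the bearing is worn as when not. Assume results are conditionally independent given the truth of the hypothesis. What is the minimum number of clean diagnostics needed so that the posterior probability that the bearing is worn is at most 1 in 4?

2

Prior odds = (2/3)/(1/3) = 2.
Likelihood ratio per clean diagnostic = 0.3.
Target posterior odds = 0.25/0.75 = 1/3.
Need 2 × 0.3ⁿ ≤ 1/3, i.e. 0.3ⁿ ≤ 1/6.
0.3¹ = 0.3 is still above 1/6 but 0.3² = 0.09 is at or below it, so n = 2.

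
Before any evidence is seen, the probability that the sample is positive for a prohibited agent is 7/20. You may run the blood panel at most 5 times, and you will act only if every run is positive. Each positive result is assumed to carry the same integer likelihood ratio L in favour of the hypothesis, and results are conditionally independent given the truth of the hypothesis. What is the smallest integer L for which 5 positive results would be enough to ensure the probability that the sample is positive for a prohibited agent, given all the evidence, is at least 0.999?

5

Prior odds = 0.35/0.65 = 7/13.
Target odds = 0.999/0.001 = 999.
Need L⁵ ≥ 999 ÷ (7/13) = 12987/7.
4⁵ = 1024 < 12987/7 ≤ 3125 = 5⁵, so L = 5.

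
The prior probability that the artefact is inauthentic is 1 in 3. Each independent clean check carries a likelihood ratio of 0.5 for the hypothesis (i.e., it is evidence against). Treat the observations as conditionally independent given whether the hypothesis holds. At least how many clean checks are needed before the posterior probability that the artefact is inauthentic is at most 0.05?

Prior odds: (1/3) ÷ (2/3) = 0.5.
Likelihood ratio per clean check = 0.5.
Target odds: 0.05 ÷ 0.95 = 1/19.
Require 0.5ⁿ ≤ 1/19 ÷ 0.5 = 2/19.
0.5³ = 0.125 is still above 2/19 but 0.5⁴ = 0.0625 is at or below it, so n = 4.

4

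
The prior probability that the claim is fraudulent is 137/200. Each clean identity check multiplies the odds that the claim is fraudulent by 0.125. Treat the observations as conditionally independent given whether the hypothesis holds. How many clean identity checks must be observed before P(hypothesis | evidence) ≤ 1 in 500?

4

Prior odds = 0.685/0.315 = 137/63.
Likelihood ratio per clean identity check = 0.125.
Target odds: 0.002 ÷ 0.998 = 1/499.
Require 0.125ⁿ ≤ 1/499 ÷ (137/63) = 63/68363.
0.125³ = 0.001953125 is still above 63/68363 but 0.125⁴ = 1/4096 is at or below it, so n = 4.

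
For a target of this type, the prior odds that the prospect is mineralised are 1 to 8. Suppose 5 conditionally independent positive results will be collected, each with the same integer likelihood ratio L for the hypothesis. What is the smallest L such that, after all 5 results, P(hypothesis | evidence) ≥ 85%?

Prior odds = 0.125.
Target odds = 0.85/0.15 = 17/3.
Need L⁵ ≥ 17/3 ÷ 0.125 = 136/3.
2⁵ = 32 < 136/3 ≤ 243 = 3⁵, so L = 3.

3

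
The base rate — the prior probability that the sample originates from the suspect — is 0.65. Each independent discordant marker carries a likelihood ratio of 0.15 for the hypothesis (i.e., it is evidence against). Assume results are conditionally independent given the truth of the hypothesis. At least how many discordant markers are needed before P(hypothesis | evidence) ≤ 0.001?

4

Prior odds: 0.65 ÷ 0.35 = 13/7.
Likelihood ratio per discordant marker = 0.15.
Target posterior odds = 0.001/0.999 = 1/999.
Need (13/7) × 0.15ⁿ ≤ 1/999, i.e. 0.15ⁿ ≤ 7/12987.
0.15³ = 0.003375 is still above 7/12987 but 0.15⁴ = 81/160000 is at or below it, so n = 4.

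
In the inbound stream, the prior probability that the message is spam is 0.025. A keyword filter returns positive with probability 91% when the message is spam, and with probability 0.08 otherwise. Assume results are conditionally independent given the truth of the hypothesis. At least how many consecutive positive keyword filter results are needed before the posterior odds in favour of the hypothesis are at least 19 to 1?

3

Prior odds: 0.025 ÷ 0.975 = 1/39.
Likelihood ratio of a positive result = 0.91/0.08 = 11.375.
Target odds = 19.
Need (1/39) × 11.375ⁿ ≥ 19, i.e. 11.375ⁿ ≥ 741.
11.375² = 129.390625 falls short of 741 but 11.375³ = 753571/512 reaches it, so n = 3.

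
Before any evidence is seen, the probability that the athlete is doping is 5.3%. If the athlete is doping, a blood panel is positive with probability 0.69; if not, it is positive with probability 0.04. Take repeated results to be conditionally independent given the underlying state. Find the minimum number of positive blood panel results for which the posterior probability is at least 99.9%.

Prior odds = 0.053/0.947 = 53/947.
Likelihood ratio of a positive = 0.69/0.04 = 17.25.
Target odds: 0.999 ÷ 0.001 = 999.
Need (53/947) × 17.25ⁿ ≥ 999, i.e. 17.25ⁿ ≥ 946053/53.
17.25³ = 5132.953125 falls short of 946053/53 but 17.25⁴ = 22667121/256 reaches it, so n = 4.

4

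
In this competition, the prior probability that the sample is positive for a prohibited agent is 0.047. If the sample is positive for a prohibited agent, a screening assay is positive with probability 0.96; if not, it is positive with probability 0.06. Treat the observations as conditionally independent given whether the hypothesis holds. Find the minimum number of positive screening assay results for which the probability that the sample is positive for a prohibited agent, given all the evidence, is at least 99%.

Prior odds: 0.047 ÷ 0.953 = 47/953.
Likelihood ratio of a positive = 0.96/0.06 = 16.
Target odds: 0.99 ÷ 0.01 = 99.
Need (47/953) × 16ⁿ ≥ 99, i.e. 16ⁿ ≥ 94347/47.
16² = 256 falls short of 94347/47 but 16³ = 4096 reaches it, so n = 3.

3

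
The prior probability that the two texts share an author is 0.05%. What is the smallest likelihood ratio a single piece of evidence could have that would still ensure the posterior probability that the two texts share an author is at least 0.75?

5997

Prior odds = 0.0005/0.9995 = 1/1999.
Target odds = 0.75/0.25 = 3.
Required Bayes factor = 3 ÷ (1/1999) = 5997.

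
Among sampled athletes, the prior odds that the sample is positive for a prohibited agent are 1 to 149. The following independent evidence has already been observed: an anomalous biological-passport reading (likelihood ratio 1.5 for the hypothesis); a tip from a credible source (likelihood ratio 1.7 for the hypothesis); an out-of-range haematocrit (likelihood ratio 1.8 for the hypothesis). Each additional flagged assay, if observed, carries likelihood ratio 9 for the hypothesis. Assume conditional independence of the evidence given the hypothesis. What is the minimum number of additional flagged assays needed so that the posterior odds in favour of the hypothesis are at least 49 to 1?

4

Prior odds = 1/149.
Combined Bayes factor of the evidence already in hand = 1.5 × 1.7 × 1.8 = 4.59.
Odds after that evidence = (1/149) × 4.59 = 459/14900.
Target odds = 49.
Need 9ⁿ ≥ 49 ÷ (459/14900) = 730100/459.
9³ = 729 falls short of 730100/459 but 9⁴ = 6561 reaches it, so n = 4.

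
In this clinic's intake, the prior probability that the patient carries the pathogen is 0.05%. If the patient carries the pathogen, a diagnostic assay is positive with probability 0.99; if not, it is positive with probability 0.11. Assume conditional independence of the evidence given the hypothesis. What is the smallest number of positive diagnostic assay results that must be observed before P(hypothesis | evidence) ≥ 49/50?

Prior odds: 0.0005 ÷ 0.9995 = 1/1999.
Likelihood ratio of a positive = 0.99/0.11 = 9.
Target odds: 0.98 ÷ 0.02 = 49.
Need (1/1999) × 9ⁿ ≥ 49, i.e. 9ⁿ ≥ 97951.
9⁵ = 59049 falls short of 97951 but 9⁶ = 531441 reaches it, so n = 6.

6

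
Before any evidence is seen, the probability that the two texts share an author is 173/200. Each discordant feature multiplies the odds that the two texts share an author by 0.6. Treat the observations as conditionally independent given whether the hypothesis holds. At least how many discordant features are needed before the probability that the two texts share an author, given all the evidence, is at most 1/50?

Prior odds = 0.865/0.135 = 173/27.
Likelihood ratio per discordant feature = 0.6.
Target posterior odds = 0.02/0.98 = 1/49.
Need (173/27) × 0.6ⁿ ≤ 1/49, i.e. 0.6ⁿ ≤ 27/8477.
0.6¹¹ = 177147/48828125 is still above 27/8477 but 0.6¹² = 531441/244140625 is at or below it, so n = 12.

12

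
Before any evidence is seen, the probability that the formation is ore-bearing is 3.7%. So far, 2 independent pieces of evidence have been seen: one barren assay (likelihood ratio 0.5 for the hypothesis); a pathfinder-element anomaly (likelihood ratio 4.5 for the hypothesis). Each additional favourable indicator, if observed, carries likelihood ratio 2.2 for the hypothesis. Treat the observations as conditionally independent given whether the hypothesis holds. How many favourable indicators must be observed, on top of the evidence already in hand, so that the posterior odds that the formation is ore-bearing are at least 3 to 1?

5

Prior odds = 0.037/0.963 = 37/963.
Combined Bayes factor of the evidence already in hand = 0.5 × 4.5 = 2.25.
Odds after that evidence = (37/963) × 2.25 = 37/428.
Target odds = 3.
Need 2.2ⁿ ≥ 3 ÷ (37/428) = 1284/37.
2.2⁴ = 23.4256 falls short of 1284/37 but 2.2⁵ = 51.53632 reaches it, so n = 5.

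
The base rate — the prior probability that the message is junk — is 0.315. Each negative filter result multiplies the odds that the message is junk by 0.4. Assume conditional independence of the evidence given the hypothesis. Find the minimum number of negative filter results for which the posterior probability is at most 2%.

Prior odds: 0.315 ÷ 0.685 = 63/137.
Likelihood ratio per negative filter result = 0.4.
Target odds: 0.02 ÷ 0.98 = 1/49.
Need (63/137) × 0.4ⁿ ≤ 1/49, i.e. 0.4ⁿ ≤ 137/3087.
0.4³ = 0.064 is still above 137/3087 but 0.4⁴ = 0.0256 is at or below it, so n = 4.

4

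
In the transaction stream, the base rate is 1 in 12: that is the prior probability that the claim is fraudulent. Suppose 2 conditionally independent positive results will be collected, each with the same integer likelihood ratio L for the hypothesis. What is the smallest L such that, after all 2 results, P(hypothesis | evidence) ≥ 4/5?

Prior odds = (1/12)/(11/12) = 1/11.
Target odds = 0.8/0.2 = 4.
Need L² ≥ 4 ÷ (1/11) = 44.
6² = 36 < 44 ≤ 49 = 7², so L = 7.

7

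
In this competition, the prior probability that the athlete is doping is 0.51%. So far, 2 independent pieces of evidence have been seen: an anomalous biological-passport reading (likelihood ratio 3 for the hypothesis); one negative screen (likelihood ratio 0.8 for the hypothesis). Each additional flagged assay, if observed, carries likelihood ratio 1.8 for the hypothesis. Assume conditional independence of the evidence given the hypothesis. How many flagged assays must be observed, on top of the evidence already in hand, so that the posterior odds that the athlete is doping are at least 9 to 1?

Prior odds = 0.0051/0.9949 = 51/9949.
Combined Bayes factor of the evidence already in hand = 3 × 0.8 = 2.4.
Odds after that evidence = (51/9949) × 2.4 = 612/49745.
Target odds = 9.
Need 1.8ⁿ ≥ 9 ÷ (612/49745) = 49745/68.
1.8¹¹ ≈642.684 falls short of 49745/68 but 1.8¹² ≈1156.83 reaches it, so n = 12.

12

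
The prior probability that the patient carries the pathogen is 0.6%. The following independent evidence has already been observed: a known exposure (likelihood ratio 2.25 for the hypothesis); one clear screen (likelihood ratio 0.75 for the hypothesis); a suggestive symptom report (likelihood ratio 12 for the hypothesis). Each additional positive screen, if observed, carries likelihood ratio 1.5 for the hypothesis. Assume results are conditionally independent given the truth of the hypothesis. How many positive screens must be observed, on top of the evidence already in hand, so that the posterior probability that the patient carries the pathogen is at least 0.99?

Prior odds = 0.006/0.994 = 3/497.
Combined Bayes factor of the evidence already in hand = 2.25 × 0.75 × 12 = 20.25.
Odds after that evidence = (3/497) × 20.25 = 243/1988.
Target odds = 0.99/0.01 = 99.
Need 1.5ⁿ ≥ 99 ÷ (243/1988) = 21868/27.
1.5¹⁶ = 43046721/65536 falls short of 21868/27 but 1.5¹⁷ = 129140163/131072 reaches it, so n = 17.

17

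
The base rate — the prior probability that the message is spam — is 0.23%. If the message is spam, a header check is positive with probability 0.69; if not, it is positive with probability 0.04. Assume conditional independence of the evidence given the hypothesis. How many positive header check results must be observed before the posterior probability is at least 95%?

Prior odds: 0.0023 ÷ 0.9977 = 23/9977.
Likelihood ratio of a positive = 0.69/0.04 = 17.25.
Target posterior odds = 0.95/0.05 = 19.
Need (23/9977) × 17.25ⁿ ≥ 19, i.e. 17.25ⁿ ≥ 189563/23.
17.25³ = 5132.953125 falls short of 189563/23 but 17.25⁴ = 22667121/256 reaches it, so n = 4.

4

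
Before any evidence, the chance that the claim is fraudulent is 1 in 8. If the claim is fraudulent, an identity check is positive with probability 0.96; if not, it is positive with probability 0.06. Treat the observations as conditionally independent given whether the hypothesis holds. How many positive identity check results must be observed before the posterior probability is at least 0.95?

2

Prior odds: 0.125 ÷ 0.875 = 1/7.
Likelihood ratio of a positive = 0.96/0.06 = 16.
Target posterior odds = 0.95/0.05 = 19.
Require 16ⁿ ≥ 19 ÷ (1/7) = 133.
16¹ = 16 falls short of 133 but 16² = 256 reaches it, so n = 2.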